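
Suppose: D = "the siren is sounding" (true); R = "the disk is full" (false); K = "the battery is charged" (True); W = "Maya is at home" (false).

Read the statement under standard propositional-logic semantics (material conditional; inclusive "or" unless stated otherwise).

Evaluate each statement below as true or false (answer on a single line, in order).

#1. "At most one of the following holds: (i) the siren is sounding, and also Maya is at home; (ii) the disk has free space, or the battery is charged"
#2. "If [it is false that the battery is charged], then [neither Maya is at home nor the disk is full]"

#1 T / #2 T

#1: Formalization: (D and W) nand (not R or K)

D and W = True and False = False
not R = not False = True
not R or K = True or True = True
(D and W) nand (not R or K) = False nand True = True
Thus #1 is true.

#2: Formalization: not K -> (W nor R)

not K = not True = False
W nor R = False nor False = True
not K -> (W nor R) = False -> True = True
Thus #2 is true.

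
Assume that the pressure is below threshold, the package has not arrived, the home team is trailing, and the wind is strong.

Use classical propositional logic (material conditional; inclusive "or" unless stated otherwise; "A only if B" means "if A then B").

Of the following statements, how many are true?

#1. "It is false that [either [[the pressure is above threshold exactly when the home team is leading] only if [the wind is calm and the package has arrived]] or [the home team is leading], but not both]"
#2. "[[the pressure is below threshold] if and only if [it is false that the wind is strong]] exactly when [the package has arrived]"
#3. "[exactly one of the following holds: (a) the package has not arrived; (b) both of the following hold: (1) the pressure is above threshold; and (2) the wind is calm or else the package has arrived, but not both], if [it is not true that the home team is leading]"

Let P = "the pressure is above threshold" (F), R = "the home team is leading" (F), S = "the wind is strong" (T), Q = "the package has arrived" (F).

#1: This is ~(((P <-> R) -> (~S & Q)) xor R).

P <-> R = F <-> F = T
~S = ~T = F
~S & Q = F & F = F
(P <-> R) -> (~S & Q) = T -> F = F
((P <-> R) -> (~S & Q)) xor R = F xor F = F
~(((P <-> R) -> (~S & Q)) xor R) = ~F = T
Thus #1 is true.

#2: This is (~P <-> ~S) <-> Q.

~P = ~F = T
~S = ~T = F
~P <-> ~S = T <-> F = F
(~P <-> ~S) <-> Q = F <-> F = T
Hence #2 is true.

#3: In symbols: ~R -> (~Q xor (P & (~S xor Q)))

~R = ~F = T
~Q = ~F = T
~S = ~T = F
~S xor Q = F xor F = F
P & (~S xor Q) = F & F = F
~Q xor (P & (~S xor Q)) = T xor F = T
~R -> (~Q xor (P & (~S xor Q))) = T -> T = T
Hence #3 is true.

Count: 3.

3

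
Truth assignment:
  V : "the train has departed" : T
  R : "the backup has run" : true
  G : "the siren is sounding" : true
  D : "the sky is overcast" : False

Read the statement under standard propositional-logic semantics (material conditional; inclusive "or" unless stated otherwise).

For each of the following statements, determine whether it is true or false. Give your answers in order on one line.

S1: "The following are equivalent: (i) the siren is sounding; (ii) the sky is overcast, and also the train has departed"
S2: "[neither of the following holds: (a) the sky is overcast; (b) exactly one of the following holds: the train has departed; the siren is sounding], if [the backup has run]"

S1: In symbols: G ↔ (D ∧ V)

D ∧ V = F ∧ T = F
G ↔ (D ∧ V) = T ↔ F = F
Thus S1 is false.

S2: This is R → (D ↓ (V ⊕ G)).

V ⊕ G = T ⊕ T = F
D ↓ (V ⊕ G) = F ↓ F = T
R → (D ↓ (V ⊕ G)) = T → T = T
Hence S2 is true.

S1 False, S2 True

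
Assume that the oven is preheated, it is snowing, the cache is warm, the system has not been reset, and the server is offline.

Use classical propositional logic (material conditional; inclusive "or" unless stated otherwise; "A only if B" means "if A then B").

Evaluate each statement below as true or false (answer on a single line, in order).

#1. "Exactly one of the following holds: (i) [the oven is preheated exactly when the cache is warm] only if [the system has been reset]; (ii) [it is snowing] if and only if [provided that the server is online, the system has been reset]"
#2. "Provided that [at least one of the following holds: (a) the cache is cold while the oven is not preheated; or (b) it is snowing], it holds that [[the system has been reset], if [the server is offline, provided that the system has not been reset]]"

#1 True; #2 False

Let R = "the oven is preheated" (T), M = "the cache is warm" (T), L = "the system has been reset" (F), U = "it is snowing" (T), V = "the server is online" (F).

#1: Parsed as ((R <-> M) -> L) xor (U <-> (V -> L))

R <-> M = T <-> T = T
(R <-> M) -> L = T -> F = F
V -> L = F -> F = T
U <-> (V -> L) = T <-> T = T
((R <-> M) -> L) xor (U <-> (V -> L)) = F xor T = T
Hence #1 is true.

#2: Formalization: ((~M & ~R) | U) -> ((~L -> ~V) -> L)

~M = ~T = F
~R = ~T = F
~M & ~R = F & F = F
(~M & ~R) | U = F | T = T
~L = ~F = T
~V = ~F = T
~L -> ~V = T -> T = T
(~L -> ~V) -> L = T -> F = F
((~M & ~R) | U) -> ((~L -> ~V) -> L) = T -> F = F
So #2 is false.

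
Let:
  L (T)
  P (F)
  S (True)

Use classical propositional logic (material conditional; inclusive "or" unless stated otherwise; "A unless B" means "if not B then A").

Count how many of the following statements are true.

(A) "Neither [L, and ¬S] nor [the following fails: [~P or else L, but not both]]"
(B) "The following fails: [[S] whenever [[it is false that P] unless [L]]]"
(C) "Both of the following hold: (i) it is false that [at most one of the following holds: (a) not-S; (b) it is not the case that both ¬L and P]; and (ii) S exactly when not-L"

(A): In symbols: (L ∧ ¬S) ↓ ¬(¬P ⊕ L)

¬S = ¬T = F
L ∧ ¬S = T ∧ F = F
¬P = ¬F = T
¬P ⊕ L = T ⊕ T = F
¬(¬P ⊕ L) = ¬F = T
(L ∧ ¬S) ↓ ¬(¬P ⊕ L) = F ↓ T = F
Hence (A) is false.

(B): In symbols: ¬((¬P ∨ L) → S)

¬P = ¬F = T
¬P ∨ L = T ∨ T = T
(¬P ∨ L) → S = T → T = T
¬((¬P ∨ L) → S) = ¬T = F
Thus (B) is false.

(C): This is ¬(¬S ↑ (¬L ↑ P)) ∧ (S ↔ ¬L).

¬S = ¬T = F
¬L = ¬T = F
¬L ↑ P = F ↑ F = T
¬S ↑ (¬L ↑ P) = F ↑ T = T
¬(¬S ↑ (¬L ↑ P)) = ¬T = F
¬L = ¬T = F
S ↔ ¬L = T ↔ F = F
¬(¬S ↑ (¬L ↑ P)) ∧ (S ↔ ¬L) = F ∧ F = F
Thus (C) is false.

True statements: 0 (none).

0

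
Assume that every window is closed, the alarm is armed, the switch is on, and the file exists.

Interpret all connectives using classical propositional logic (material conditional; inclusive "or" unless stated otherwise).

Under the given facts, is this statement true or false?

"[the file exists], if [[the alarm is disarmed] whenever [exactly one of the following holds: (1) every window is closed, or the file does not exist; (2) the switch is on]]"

true

Let S = "a window is open" (False), N = "the file exists" (True), R = "the switch is on" (True), L = "the alarm is armed" (True).
In symbols: (((not S or not N) xor R) -> not L) -> N

not S = not False = True
not N = not True = False
not S or not N = True or False = True
(not S or not N) xor R = True xor True = False
not L = not True = False
((not S or not N) xor R) -> not L = False -> False = True
(((not S or not N) xor R) -> not L) -> N = True -> True = True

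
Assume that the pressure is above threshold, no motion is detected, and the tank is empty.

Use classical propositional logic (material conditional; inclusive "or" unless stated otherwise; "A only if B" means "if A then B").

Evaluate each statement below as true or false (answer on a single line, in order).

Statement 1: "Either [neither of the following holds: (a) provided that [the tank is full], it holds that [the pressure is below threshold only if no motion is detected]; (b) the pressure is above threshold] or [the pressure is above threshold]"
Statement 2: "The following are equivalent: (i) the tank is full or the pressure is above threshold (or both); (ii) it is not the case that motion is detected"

Statement 1 True / Statement 2 True

Let H = "the tank is full" (F), R = "the pressure is above threshold" (T), K = "motion is detected" (F).

Statement 1: In symbols: ((H → (¬R → ¬K)) ↓ R) ∨ R

¬R = ¬T = F
¬K = ¬F = T
¬R → ¬K = F → T = T
H → (¬R → ¬K) = F → T = T
(H → (¬R → ¬K)) ↓ R = T ↓ T = F
((H → (¬R → ¬K)) ↓ R) ∨ R = F ∨ T = T
Hence Statement 1 is true.

Statement 2: Formalization: (H ∨ R) ↔ ¬K

H ∨ R = F ∨ T = T
¬K = ¬F = T
(H ∨ R) ↔ ¬K = T ↔ T = T
Hence Statement 2 is true.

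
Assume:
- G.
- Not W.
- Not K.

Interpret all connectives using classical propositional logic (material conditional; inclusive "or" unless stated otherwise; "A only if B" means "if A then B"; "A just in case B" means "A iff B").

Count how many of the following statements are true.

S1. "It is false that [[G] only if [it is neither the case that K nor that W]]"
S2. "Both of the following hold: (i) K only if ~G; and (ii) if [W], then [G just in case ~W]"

1

S1: Formalization: ~(G -> (K nor W))

K nor W = F nor F = T
G -> (K nor W) = T -> T = T
~(G -> (K nor W)) = ~T = F
So S1 is false.

S2: In symbols: (K -> ~G) & (W -> (G <-> ~W))

~G = ~T = F
K -> ~G = F -> F = T
~W = ~F = T
G <-> ~W = T <-> T = T
W -> (G <-> ~W) = F -> T = T
(K -> ~G) & (W -> (G <-> ~W)) = T & T = T
Hence S2 is true.

1 of the 2 statements is true (S2).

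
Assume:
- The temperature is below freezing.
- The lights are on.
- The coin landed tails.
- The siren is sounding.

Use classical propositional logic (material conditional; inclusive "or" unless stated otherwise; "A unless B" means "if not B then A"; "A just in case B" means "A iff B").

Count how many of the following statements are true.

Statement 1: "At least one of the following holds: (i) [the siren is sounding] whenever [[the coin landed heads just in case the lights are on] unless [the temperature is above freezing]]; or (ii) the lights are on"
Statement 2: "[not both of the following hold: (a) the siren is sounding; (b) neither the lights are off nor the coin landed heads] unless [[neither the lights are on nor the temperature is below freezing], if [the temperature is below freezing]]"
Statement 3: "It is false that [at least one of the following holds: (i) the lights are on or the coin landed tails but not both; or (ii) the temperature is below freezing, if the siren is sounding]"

Let R = "the coin landed heads" (F), Q = "the lights are on" (T), P = "the temperature is below freezing" (T), S = "the siren is sounding" (T).

Statement 1: Formalization: (((R <-> Q) | ~P) -> S) | Q

R <-> Q = F <-> T = F
~P = ~T = F
(R <-> Q) | ~P = F | F = F
((R <-> Q) | ~P) -> S = F -> T = T
(((R <-> Q) | ~P) -> S) | Q = T | T = T
So Statement 1 is true.

Statement 2: Parsed as (S nand (~Q nor R)) | (P -> (Q nor P))

~Q = ~T = F
~Q nor R = F nor F = T
S nand (~Q nor R) = T nand T = F
Q nor P = T nor T = F
P -> (Q nor P) = T -> F = F
(S nand (~Q nor R)) | (P -> (Q nor P)) = F | F = F
So Statement 2 is false.

Statement 3: In symbols: ~((Q xor ~R) | (S -> P))

~R = ~F = T
Q xor ~R = T xor T = F
S -> P = T -> T = T
(Q xor ~R) | (S -> P) = F | T = T
~((Q xor ~R) | (S -> P)) = ~T = F
Thus Statement 3 is false.

1 of the 3 statements is true (Statement 1).

1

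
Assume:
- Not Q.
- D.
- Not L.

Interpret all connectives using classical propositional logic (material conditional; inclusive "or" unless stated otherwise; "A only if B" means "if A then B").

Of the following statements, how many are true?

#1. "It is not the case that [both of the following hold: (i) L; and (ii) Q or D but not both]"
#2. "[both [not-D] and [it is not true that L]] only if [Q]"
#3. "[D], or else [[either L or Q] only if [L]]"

3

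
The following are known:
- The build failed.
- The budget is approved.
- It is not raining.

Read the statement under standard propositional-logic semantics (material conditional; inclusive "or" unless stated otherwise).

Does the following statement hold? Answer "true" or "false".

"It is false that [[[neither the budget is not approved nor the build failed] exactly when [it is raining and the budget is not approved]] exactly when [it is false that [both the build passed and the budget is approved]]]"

Let Q = "the budget is approved" (True), P = "the build passed" (False), R = "it is raining" (False).
Parsed as not (((not Q nor not P) iff (R and not Q)) iff not (P and Q))

not Q = not True = False
not P = not False = True
not Q nor not P = False nor True = False
not Q = not True = False
R and not Q = False and False = False
(not Q nor not P) iff (R and not Q) = False iff False = True
P and Q = False and True = False
not (P and Q) = not False = True
((not Q nor not P) iff (R and not Q)) iff not (P and Q) = True iff True = True
not (((not Q nor not P) iff (R and not Q)) iff not (P and Q)) = not True = False

false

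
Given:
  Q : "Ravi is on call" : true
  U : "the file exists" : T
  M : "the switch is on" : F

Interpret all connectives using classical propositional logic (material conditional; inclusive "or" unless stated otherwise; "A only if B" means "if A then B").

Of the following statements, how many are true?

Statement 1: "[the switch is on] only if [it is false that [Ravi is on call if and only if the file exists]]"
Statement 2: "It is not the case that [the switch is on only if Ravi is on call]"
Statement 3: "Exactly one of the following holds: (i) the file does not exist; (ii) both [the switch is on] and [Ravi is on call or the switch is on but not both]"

Statement 1: In symbols: M -> ~(Q <-> U)

Q <-> U = T <-> T = T
~(Q <-> U) = ~T = F
M -> ~(Q <-> U) = F -> F = T
So Statement 1 is true.

Statement 2: In symbols: ~(M -> Q)

M -> Q = F -> T = T
~(M -> Q) = ~T = F
Hence Statement 2 is false.

Statement 3: Formalization: ~U xor (M & (Q xor M))

~U = ~T = F
Q xor M = T xor F = T
M & (Q xor M) = F & T = F
~U xor (M & (Q xor M)) = F xor F = F
Thus Statement 3 is false.

Count: 1.

1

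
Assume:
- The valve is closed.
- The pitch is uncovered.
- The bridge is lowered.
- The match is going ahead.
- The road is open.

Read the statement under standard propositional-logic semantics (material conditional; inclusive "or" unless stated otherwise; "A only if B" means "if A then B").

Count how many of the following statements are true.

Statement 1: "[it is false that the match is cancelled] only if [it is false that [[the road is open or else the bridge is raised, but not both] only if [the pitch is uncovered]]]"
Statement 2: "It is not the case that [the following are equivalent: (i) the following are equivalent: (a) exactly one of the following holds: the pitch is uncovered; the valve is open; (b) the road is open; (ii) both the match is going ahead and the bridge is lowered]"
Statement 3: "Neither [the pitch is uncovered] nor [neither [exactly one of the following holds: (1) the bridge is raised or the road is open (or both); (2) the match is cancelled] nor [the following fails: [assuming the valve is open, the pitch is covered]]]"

0

Let G = "the match is cancelled" (F), N = "the road is closed" (F), V = "the bridge is raised" (F), M = "the pitch is covered" (F), K = "the valve is open" (F).

Statement 1: Parsed as ¬G → ¬((¬N ⊕ V) → ¬M)

¬G = ¬F = T
¬N = ¬F = T
¬N ⊕ V = T ⊕ F = T
¬M = ¬F = T
(¬N ⊕ V) → ¬M = T → T = T
¬((¬N ⊕ V) → ¬M) = ¬T = F
¬G → ¬((¬N ⊕ V) → ¬M) = T → F = F
So Statement 1 is false.

Statement 2: Parsed as ¬(((¬M ⊕ K) ↔ ¬N) ↔ (¬G ∧ ¬V))

¬M = ¬F = T
¬M ⊕ K = T ⊕ F = T
¬N = ¬F = T
(¬M ⊕ K) ↔ ¬N = T ↔ T = T
¬G = ¬F = T
¬V = ¬F = T
¬G ∧ ¬V = T ∧ T = T
((¬M ⊕ K) ↔ ¬N) ↔ (¬G ∧ ¬V) = T ↔ T = T
¬(((¬M ⊕ K) ↔ ¬N) ↔ (¬G ∧ ¬V)) = ¬T = F
Thus Statement 2 is false.

Statement 3: Formalization: ¬M ↓ (((V ∨ ¬N) ⊕ G) ↓ ¬(K → M))

¬M = ¬F = T
¬N = ¬F = T
V ∨ ¬N = F ∨ T = T
(V ∨ ¬N) ⊕ G = T ⊕ F = T
K → M = F → F = T
¬(K → M) = ¬T = F
((V ∨ ¬N) ⊕ G) ↓ ¬(K → M) = T ↓ F = F
¬M ↓ (((V ∨ ¬N) ⊕ G) ↓ ¬(K → M)) = T ↓ F = F
Hence Statement 3 is false.

0 of the 3 statements are true (none).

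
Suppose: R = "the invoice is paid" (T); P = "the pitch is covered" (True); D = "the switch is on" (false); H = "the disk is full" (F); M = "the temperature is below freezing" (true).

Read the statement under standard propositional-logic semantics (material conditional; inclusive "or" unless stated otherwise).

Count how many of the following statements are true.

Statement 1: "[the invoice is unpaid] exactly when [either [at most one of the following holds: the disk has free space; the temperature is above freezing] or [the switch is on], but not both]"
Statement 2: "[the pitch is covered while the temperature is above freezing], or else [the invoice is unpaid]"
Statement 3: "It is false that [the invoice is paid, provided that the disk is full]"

0

Statement 1: This is ~R <-> ((~H nand ~M) xor D).

~R = ~T = F
~H = ~F = T
~M = ~T = F
~H nand ~M = T nand F = T
(~H nand ~M) xor D = T xor F = T
~R <-> ((~H nand ~M) xor D) = F <-> T = F
So Statement 1 is false.

Statement 2: Parsed as (P & ~M) | ~R

~M = ~T = F
P & ~M = T & F = F
~R = ~T = F
(P & ~M) | ~R = F | F = F
So Statement 2 is false.

Statement 3: Parsed as ~(H -> R)

H -> R = F -> T = T
~(H -> R) = ~T = F
Hence Statement 3 is false.

Count: 0.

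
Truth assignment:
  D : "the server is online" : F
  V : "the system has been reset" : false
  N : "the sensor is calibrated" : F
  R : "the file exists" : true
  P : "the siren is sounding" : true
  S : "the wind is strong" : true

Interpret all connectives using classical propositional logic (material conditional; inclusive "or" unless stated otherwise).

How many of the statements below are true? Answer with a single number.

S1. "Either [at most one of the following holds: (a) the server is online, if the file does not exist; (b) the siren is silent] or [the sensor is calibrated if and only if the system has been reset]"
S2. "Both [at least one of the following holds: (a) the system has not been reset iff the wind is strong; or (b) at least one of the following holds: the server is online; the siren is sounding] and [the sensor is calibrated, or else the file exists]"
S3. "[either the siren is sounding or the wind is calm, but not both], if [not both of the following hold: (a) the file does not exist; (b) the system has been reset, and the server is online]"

3

S1: This is ((¬R → D) ↑ ¬P) ∨ (N ↔ V).

¬R = ¬T = F
¬R → D = F → F = T
¬P = ¬T = F
(¬R → D) ↑ ¬P = T ↑ F = T
N ↔ V = F ↔ F = T
((¬R → D) ↑ ¬P) ∨ (N ↔ V) = T ∨ T = T
Thus S1 is true.

S2: Formalization: ((¬V ↔ S) ∨ (D ∨ P)) ∧ (N ∨ R)

¬V = ¬F = T
¬V ↔ S = T ↔ T = T
D ∨ P = F ∨ T = T
(¬V ↔ S) ∨ (D ∨ P) = T ∨ T = T
N ∨ R = F ∨ T = T
((¬V ↔ S) ∨ (D ∨ P)) ∧ (N ∨ R) = T ∧ T = T
Hence S2 is true.

S3: Parsed as (¬R ↑ (V ∧ D)) → (P ⊕ ¬S)

¬R = ¬T = F
V ∧ D = F ∧ F = F
¬R ↑ (V ∧ D) = F ↑ F = T
¬S = ¬T = F
P ⊕ ¬S = T ⊕ F = T
(¬R ↑ (V ∧ D)) → (P ⊕ ¬S) = T → T = T
So S3 is true.

3 of the 3 statements are true.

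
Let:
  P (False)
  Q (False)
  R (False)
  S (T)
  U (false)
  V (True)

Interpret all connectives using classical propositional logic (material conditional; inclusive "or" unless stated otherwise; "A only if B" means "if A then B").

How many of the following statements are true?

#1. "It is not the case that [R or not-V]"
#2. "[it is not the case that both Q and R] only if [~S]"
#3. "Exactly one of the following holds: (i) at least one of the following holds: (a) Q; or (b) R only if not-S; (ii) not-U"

#1: In symbols: not (R or not V)

not V = not True = False
R or not V = False or False = False
not (R or not V) = not False = True
So #1 is true.

#2: In symbols: (Q nand R) -> not S

Q nand R = False nand False = True
not S = not True = False
(Q nand R) -> not S = True -> False = False
Hence #2 is false.

#3: This is (Q or (R -> not S)) xor not U.

not S = not True = False
R -> not S = False -> False = True
Q or (R -> not S) = False or True = True
not U = not False = True
(Q or (R -> not S)) xor not U = True xor True = False
Hence #3 is false.

Count: 1.

1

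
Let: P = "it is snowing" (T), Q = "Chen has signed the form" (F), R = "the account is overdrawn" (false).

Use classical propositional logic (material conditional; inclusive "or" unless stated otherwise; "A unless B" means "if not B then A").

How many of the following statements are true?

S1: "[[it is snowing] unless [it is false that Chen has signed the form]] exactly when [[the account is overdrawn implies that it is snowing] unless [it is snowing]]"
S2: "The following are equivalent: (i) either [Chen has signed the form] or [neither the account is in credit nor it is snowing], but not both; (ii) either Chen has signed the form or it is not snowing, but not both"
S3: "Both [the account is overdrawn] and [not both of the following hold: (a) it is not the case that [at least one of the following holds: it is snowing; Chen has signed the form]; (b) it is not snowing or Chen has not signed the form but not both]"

2

S1: In symbols: (P | ~Q) <-> ((R -> P) | P)

~Q = ~F = T
P | ~Q = T | T = T
R -> P = F -> T = T
(R -> P) | P = T | T = T
(P | ~Q) <-> ((R -> P) | P) = T <-> T = T
Hence S1 is true.

S2: Formalization: (Q xor (~R nor P)) <-> (Q xor ~P)

~R = ~F = T
~R nor P = T nor T = F
Q xor (~R nor P) = F xor F = F
~P = ~T = F
Q xor ~P = F xor F = F
(Q xor (~R nor P)) <-> (Q xor ~P) = F <-> F = T
Hence S2 is true.

S3: Parsed as R & (~(P | Q) nand (~P xor ~Q))

P | Q = T | F = T
~(P | Q) = ~T = F
~P = ~T = F
~Q = ~F = T
~P xor ~Q = F xor T = T
~(P | Q) nand (~P xor ~Q) = F nand T = T
R & (~(P | Q) nand (~P xor ~Q)) = F & T = F
Thus S3 is false.

True statements: 2 (S1, S2).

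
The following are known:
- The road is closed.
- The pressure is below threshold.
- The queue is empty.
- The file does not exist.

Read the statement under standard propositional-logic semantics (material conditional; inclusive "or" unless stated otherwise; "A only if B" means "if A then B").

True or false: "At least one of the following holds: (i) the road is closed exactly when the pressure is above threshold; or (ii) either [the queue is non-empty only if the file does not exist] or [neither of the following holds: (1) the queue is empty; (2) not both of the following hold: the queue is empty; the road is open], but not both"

Let P = "the road is closed" (True), K = "the pressure is above threshold" (False), L = "the queue is empty" (True), Q = "the file exists" (False).
This is (P iff K) or ((not L -> not Q) xor (L nor (L nand not P))).

P iff K = True iff False = False
not L = not True = False
not Q = not False = True
not L -> not Q = False -> True = True
not P = not True = False
L nand not P = True nand False = True
L nor (L nand not P) = True nor True = False
(not L -> not Q) xor (L nor (L nand not P)) = True xor False = True
(P iff K) or ((not L -> not Q) xor (L nor (L nand not P))) = False or True = True

The statement is true.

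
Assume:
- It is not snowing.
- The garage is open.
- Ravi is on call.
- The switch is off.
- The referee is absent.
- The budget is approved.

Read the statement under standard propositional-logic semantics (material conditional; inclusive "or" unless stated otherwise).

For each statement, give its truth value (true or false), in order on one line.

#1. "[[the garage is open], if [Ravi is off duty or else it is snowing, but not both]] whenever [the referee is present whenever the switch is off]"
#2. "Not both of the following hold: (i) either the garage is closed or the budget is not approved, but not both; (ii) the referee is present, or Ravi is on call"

#1 True; #2 True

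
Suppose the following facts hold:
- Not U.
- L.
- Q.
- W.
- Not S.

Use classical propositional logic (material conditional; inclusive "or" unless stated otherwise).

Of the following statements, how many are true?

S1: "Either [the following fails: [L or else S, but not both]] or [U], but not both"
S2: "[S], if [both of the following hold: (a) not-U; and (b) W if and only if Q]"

S1: This is ¬(L ⊕ S) ⊕ U.

L ⊕ S = T ⊕ F = T
¬(L ⊕ S) = ¬T = F
¬(L ⊕ S) ⊕ U = F ⊕ F = F
So S1 is false.

S2: This is (¬U ∧ (W ↔ Q)) → S.

¬U = ¬F = T
W ↔ Q = T ↔ T = T
¬U ∧ (W ↔ Q) = T ∧ T = T
(¬U ∧ (W ↔ Q)) → S = T → F = F
Hence S2 is false.

0 of the 2 statements are true (none).

0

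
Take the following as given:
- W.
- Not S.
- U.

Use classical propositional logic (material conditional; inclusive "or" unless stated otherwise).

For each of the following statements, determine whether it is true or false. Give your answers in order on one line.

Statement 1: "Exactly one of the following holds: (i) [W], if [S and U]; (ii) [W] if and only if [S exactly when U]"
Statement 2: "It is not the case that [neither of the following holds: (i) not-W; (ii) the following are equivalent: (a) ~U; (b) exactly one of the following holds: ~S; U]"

Statement 1 True, Statement 2 True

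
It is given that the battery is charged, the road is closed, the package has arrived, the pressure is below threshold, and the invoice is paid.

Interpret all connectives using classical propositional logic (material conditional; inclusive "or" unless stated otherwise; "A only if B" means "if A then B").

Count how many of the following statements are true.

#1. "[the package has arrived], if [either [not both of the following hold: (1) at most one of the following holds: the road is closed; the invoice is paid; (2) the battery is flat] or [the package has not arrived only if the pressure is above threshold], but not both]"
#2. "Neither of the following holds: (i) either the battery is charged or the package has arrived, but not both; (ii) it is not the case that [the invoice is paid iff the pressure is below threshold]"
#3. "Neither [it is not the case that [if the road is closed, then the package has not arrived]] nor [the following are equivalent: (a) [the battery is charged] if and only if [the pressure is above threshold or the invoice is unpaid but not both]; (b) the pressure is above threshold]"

2

Let Q = "the road is closed" (True), U = "the invoice is paid" (True), P = "the battery is charged" (True), R = "the package has arrived" (True), S = "the pressure is above threshold" (False).

#1: In symbols: (((Q nand U) nand not P) xor (not R -> S)) -> R

Q nand U = True nand True = False
not P = not True = False
(Q nand U) nand not P = False nand False = True
not R = not True = False
not R -> S = False -> False = True
((Q nand U) nand not P) xor (not R -> S) = True xor True = False
(((Q nand U) nand not P) xor (not R -> S)) -> R = False -> True = True
So #1 is true.

#2: Formalization: (P xor R) nor not (U iff not S)

P xor R = True xor True = False
not S = not False = True
U iff not S = True iff True = True
not (U iff not S) = not True = False
(P xor R) nor not (U iff not S) = False nor False = True
Hence #2 is true.

#3: Formalization: not (Q -> not R) nor ((P iff (S xor not U)) iff S)

not R = not True = False
Q -> not R = True -> False = False
not (Q -> not R) = not False = True
not U = not True = False
S xor not U = False xor False = False
P iff (S xor not U) = True iff False = False
(P iff (S xor not U)) iff S = False iff False = True
not (Q -> not R) nor ((P iff (S xor not U)) iff S) = True nor True = False
So #3 is false.

True statements: 2 (#1, #2).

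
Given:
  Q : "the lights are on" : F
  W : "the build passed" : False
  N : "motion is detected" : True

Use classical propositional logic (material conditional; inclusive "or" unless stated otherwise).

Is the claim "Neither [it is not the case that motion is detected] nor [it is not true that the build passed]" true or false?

False.

Parsed as not N nor not W

not N = not True = False
not W = not False = True
not N nor not W = False nor True = False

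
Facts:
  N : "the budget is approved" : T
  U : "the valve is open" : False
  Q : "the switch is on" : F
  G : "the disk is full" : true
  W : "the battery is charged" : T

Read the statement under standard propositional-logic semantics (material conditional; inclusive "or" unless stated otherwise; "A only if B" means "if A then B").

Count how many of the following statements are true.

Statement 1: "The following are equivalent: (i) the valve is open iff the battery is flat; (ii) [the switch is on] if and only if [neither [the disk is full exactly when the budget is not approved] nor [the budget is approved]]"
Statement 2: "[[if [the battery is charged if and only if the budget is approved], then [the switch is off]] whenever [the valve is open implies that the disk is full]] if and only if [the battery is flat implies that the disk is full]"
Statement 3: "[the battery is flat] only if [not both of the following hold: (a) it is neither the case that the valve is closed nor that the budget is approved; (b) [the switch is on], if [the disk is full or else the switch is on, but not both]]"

3

Statement 1: Formalization: (U ↔ ¬W) ↔ (Q ↔ ((G ↔ ¬N) ↓ N))

¬W = ¬T = F
U ↔ ¬W = F ↔ F = T
¬N = ¬T = F
G ↔ ¬N = T ↔ F = F
(G ↔ ¬N) ↓ N = F ↓ T = F
Q ↔ ((G ↔ ¬N) ↓ N) = F ↔ F = T
(U ↔ ¬W) ↔ (Q ↔ ((G ↔ ¬N) ↓ N)) = T ↔ T = T
Thus Statement 1 is true.

Statement 2: In symbols: ((U → G) → ((W ↔ N) → ¬Q)) ↔ (¬W → G)

U → G = F → T = T
W ↔ N = T ↔ T = T
¬Q = ¬F = T
(W ↔ N) → ¬Q = T → T = T
(U → G) → ((W ↔ N) → ¬Q) = T → T = T
¬W = ¬T = F
¬W → G = F → T = T
((U → G) → ((W ↔ N) → ¬Q)) ↔ (¬W → G) = T ↔ T = T
Hence Statement 2 is true.

Statement 3: This is ¬W → ((¬U ↓ N) ↑ ((G ⊕ Q) → Q)).

¬W = ¬T = F
¬U = ¬F = T
¬U ↓ N = T ↓ T = F
G ⊕ Q = T ⊕ F = T
(G ⊕ Q) → Q = T → F = F
(¬U ↓ N) ↑ ((G ⊕ Q) → Q) = F ↑ F = T
¬W → ((¬U ↓ N) ↑ ((G ⊕ Q) → Q)) = F → T = T
Hence Statement 3 is true.

True statements: 3 (Statement 1, Statement 2, Statement 3).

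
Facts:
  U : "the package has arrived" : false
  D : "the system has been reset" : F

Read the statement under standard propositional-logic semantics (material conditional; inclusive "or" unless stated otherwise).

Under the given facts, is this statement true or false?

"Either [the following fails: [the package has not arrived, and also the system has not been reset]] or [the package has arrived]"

In symbols: ~(~U & ~D) | U

~U = ~F = T
~D = ~F = T
~U & ~D = T & T = T
~(~U & ~D) = ~T = F
~(~U & ~D) | U = F | F = F

False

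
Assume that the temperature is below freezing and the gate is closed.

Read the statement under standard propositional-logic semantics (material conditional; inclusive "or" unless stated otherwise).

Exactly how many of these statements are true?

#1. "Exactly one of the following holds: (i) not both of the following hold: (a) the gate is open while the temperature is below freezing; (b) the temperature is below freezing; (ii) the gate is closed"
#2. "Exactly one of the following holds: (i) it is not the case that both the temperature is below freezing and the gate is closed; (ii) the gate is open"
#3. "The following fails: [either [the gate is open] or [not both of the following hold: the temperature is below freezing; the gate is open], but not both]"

Let Q = "the gate is open" (False), P = "the temperature is below freezing" (True).

#1: In symbols: ((Q and P) nand P) xor not Q

Q and P = False and True = False
(Q and P) nand P = False nand True = True
not Q = not False = True
((Q and P) nand P) xor not Q = True xor True = False
Thus #1 is false.

#2: Parsed as (P nand not Q) xor Q

not Q = not False = True
P nand not Q = True nand True = False
(P nand not Q) xor Q = False xor False = False
Hence #2 is false.

#3: Formalization: not (Q xor (P nand Q))

P nand Q = True nand False = True
Q xor (P nand Q) = False xor True = True
not (Q xor (P nand Q)) = not True = False
Hence #3 is false.

Count: 0.

0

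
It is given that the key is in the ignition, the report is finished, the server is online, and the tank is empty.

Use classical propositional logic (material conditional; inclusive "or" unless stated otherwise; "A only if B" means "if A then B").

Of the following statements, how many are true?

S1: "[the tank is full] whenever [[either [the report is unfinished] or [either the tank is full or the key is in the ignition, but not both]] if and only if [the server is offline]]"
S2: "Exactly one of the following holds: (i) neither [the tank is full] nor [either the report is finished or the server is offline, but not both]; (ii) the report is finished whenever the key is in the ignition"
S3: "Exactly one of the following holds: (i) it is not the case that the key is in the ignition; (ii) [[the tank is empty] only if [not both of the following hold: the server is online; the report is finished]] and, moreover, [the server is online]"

Let Q = "the report is finished" (T), S = "the tank is full" (F), P = "the key is in the ignition" (T), R = "the server is online" (T).

S1: Formalization: ((¬Q ∨ (S ⊕ P)) ↔ ¬R) → S

¬Q = ¬T = F
S ⊕ P = F ⊕ T = T
¬Q ∨ (S ⊕ P) = F ∨ T = T
¬R = ¬T = F
(¬Q ∨ (S ⊕ P)) ↔ ¬R = T ↔ F = F
((¬Q ∨ (S ⊕ P)) ↔ ¬R) → S = F → F = T
Hence S1 is true.

S2: In symbols: (S ↓ (Q ⊕ ¬R)) ⊕ (P → Q)

¬R = ¬T = F
Q ⊕ ¬R = T ⊕ F = T
S ↓ (Q ⊕ ¬R) = F ↓ T = F
P → Q = T → T = T
(S ↓ (Q ⊕ ¬R)) ⊕ (P → Q) = F ⊕ T = T
Thus S2 is true.

S3: This is ¬P ⊕ ((¬S → (R ↑ Q)) ∧ R).

¬P = ¬T = F
¬S = ¬F = T
R ↑ Q = T ↑ T = F
¬S → (R ↑ Q) = T → F = F
(¬S → (R ↑ Q)) ∧ R = F ∧ T = F
¬P ⊕ ((¬S → (R ↑ Q)) ∧ R) = F ⊕ F = F
Hence S3 is false.

True statements: 2.

2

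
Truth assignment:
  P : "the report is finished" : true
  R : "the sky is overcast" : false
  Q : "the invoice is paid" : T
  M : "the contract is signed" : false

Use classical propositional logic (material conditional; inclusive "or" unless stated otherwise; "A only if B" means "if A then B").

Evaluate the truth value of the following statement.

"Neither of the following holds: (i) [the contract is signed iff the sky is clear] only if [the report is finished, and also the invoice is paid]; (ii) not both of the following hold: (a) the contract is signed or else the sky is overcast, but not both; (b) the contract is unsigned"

Values: M=F, R=F, P=T, Q=T.
In symbols: ((M <-> ~R) -> (P & Q)) nor ((M xor R) nand ~M)

~R = ~F = T
M <-> ~R = F <-> T = F
P & Q = T & T = T
(M <-> ~R) -> (P & Q) = F -> T = T
M xor R = F xor F = F
~M = ~F = T
(M xor R) nand ~M = F nand T = T
((M <-> ~R) -> (P & Q)) nor ((M xor R) nand ~M) = T nor T = F

False.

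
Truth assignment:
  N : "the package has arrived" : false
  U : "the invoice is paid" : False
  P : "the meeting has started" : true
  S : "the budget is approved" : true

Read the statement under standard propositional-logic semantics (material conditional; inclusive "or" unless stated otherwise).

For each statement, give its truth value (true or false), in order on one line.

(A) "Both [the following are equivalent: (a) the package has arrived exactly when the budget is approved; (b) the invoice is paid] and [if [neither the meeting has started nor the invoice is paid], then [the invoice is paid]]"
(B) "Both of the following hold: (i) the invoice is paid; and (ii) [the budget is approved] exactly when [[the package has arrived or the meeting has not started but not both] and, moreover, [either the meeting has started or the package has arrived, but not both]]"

(A) true / (B) false

(A): In symbols: ((N ↔ S) ↔ U) ∧ ((P ↓ U) → U)

N ↔ S = F ↔ T = F
(N ↔ S) ↔ U = F ↔ F = T
P ↓ U = T ↓ F = F
(P ↓ U) → U = F → F = T
((N ↔ S) ↔ U) ∧ ((P ↓ U) → U) = T ∧ T = T
So (A) is true.

(B): This is U ∧ (S ↔ ((N ⊕ ¬P) ∧ (P ⊕ N))).

¬P = ¬T = F
N ⊕ ¬P = F ⊕ F = F
P ⊕ N = T ⊕ F = T
(N ⊕ ¬P) ∧ (P ⊕ N) = F ∧ T = F
S ↔ ((N ⊕ ¬P) ∧ (P ⊕ N)) = T ↔ F = F
U ∧ (S ↔ ((N ⊕ ¬P) ∧ (P ⊕ N))) = F ∧ F = F
Thus (B) is false.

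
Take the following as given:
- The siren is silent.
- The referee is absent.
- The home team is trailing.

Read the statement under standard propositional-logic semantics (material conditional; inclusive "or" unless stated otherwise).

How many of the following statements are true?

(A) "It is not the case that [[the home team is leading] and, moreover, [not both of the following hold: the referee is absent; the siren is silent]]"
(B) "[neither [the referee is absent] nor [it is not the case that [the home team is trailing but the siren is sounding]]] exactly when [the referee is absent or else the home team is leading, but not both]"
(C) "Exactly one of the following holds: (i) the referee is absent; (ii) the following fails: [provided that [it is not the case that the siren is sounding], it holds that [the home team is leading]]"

Let U = "the home team is leading" (F), V = "the referee is present" (F), D = "the siren is sounding" (F).

(A): In symbols: ¬(U ∧ (¬V ↑ ¬D))

¬V = ¬F = T
¬D = ¬F = T
¬V ↑ ¬D = T ↑ T = F
U ∧ (¬V ↑ ¬D) = F ∧ F = F
¬(U ∧ (¬V ↑ ¬D)) = ¬F = T
Thus (A) is true.

(B): Formalization: (¬V ↓ ¬(¬U ∧ D)) ↔ (¬V ⊕ U)

¬V = ¬F = T
¬U = ¬F = T
¬U ∧ D = T ∧ F = F
¬(¬U ∧ D) = ¬F = T
¬V ↓ ¬(¬U ∧ D) = T ↓ T = F
¬V = ¬F = T
¬V ⊕ U = T ⊕ F = T
(¬V ↓ ¬(¬U ∧ D)) ↔ (¬V ⊕ U) = F ↔ T = F
Thus (B) is false.

(C): This is ¬V ⊕ ¬(¬D → U).

¬V = ¬F = T
¬D = ¬F = T
¬D → U = T → F = F
¬(¬D → U) = ¬F = T
¬V ⊕ ¬(¬D → U) = T ⊕ T = F
Thus (C) is false.

True statements: 1.

1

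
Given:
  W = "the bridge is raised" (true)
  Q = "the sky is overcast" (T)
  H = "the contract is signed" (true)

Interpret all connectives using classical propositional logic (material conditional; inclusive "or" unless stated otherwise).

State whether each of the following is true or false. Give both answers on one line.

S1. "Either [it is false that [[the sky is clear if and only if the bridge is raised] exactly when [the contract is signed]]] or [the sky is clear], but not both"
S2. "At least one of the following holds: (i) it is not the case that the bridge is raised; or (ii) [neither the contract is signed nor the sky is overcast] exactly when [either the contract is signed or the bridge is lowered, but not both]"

S1: Formalization: ~((~Q <-> W) <-> H) xor ~Q

~Q = ~T = F
~Q <-> W = F <-> T = F
(~Q <-> W) <-> H = F <-> T = F
~((~Q <-> W) <-> H) = ~F = T
~Q = ~T = F
~((~Q <-> W) <-> H) xor ~Q = T xor F = T
So S1 is true.

S2: In symbols: ~W | ((H nor Q) <-> (H xor ~W))

~W = ~T = F
H nor Q = T nor T = F
~W = ~T = F
H xor ~W = T xor F = T
(H nor Q) <-> (H xor ~W) = F <-> T = F
~W | ((H nor Q) <-> (H xor ~W)) = F | F = F
So S2 is false.

S1 true, S2 false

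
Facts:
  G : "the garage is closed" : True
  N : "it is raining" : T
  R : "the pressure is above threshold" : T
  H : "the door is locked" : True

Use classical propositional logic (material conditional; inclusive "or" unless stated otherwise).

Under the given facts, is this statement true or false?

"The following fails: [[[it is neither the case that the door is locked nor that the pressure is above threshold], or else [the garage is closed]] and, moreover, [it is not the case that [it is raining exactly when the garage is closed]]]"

The statement is true.

In symbols: not (((H nor R) or G) and not (N iff G))

H nor R = True nor True = False
(H nor R) or G = False or True = True
N iff G = True iff True = True
not (N iff G) = not True = False
((H nor R) or G) and not (N iff G) = True and False = False
not (((H nor R) or G) and not (N iff G)) = not False = True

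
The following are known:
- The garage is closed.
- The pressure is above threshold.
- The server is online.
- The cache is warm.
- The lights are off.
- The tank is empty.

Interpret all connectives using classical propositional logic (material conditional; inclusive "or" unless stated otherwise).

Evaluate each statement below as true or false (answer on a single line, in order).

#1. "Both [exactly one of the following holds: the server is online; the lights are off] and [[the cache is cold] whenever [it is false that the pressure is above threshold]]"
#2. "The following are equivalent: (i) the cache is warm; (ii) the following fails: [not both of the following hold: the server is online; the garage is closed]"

#1 False, #2 True

Let R = "the server is online" (T), U = "the lights are on" (F), Q = "the pressure is above threshold" (T), S = "the cache is warm" (T), P = "the garage is closed" (T).

#1: In symbols: (R ⊕ ¬U) ∧ (¬Q → ¬S)

¬U = ¬F = T
R ⊕ ¬U = T ⊕ T = F
¬Q = ¬T = F
¬S = ¬T = F
¬Q → ¬S = F → F = T
(R ⊕ ¬U) ∧ (¬Q → ¬S) = F ∧ T = F
Thus #1 is false.

#2: Formalization: S ↔ ¬(R ↑ P)

R ↑ P = T ↑ T = F
¬(R ↑ P) = ¬F = T
S ↔ ¬(R ↑ P) = T ↔ T = T
Thus #2 is true.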